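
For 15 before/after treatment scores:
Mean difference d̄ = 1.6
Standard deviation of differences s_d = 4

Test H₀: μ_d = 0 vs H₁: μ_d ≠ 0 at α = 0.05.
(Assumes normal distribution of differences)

df = n - 1 = 14
SE = s_d/√n = 4/√15 = 1.0328
t = d̄/SE = 1.6/1.0328 = 1.5492
Critical value: t_{0.025,14} = ±2.145
p-value ≈ 0.1436
Decision: fail to reject H₀

Answer: t = 1.5492, fail to reject H₀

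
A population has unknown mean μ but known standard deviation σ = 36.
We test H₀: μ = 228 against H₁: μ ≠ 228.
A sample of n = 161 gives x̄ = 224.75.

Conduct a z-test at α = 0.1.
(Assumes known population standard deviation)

Answer: z = -1.1455, fail to reject H₀

Derivation:
Standard error: SE = σ/√n = 36/√161 = 2.8372
z-statistic: z = (x̄ - μ₀)/SE = (224.75 - 228)/2.8372 = -1.1455
Critical value: ±1.645
p-value = 0.2520
Decision: fail to reject H₀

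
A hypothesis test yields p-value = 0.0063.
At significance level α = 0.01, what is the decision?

Answer: reject H₀

Derivation:
Compare p-value to α:
0.0063 < 0.01
Decision: reject H₀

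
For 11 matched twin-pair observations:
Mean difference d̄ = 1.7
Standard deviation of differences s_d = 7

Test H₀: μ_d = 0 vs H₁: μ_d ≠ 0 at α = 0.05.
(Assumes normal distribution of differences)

df = n - 1 = 10
SE = s_d/√n = 7/√11 = 2.1106
t = d̄/SE = 1.7/2.1106 = 0.8055
Critical value: t_{0.025,10} = ±2.228
p-value ≈ 0.4393
Decision: fail to reject H₀

Answer: t = 0.8055, fail to reject H₀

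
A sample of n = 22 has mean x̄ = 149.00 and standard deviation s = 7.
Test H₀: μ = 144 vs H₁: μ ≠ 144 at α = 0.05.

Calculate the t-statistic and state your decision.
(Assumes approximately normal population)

df = n - 1 = 21
SE = s/√n = 7/√22 = 1.4924
t = (x̄ - μ₀)/SE = (149.00 - 144)/1.4924 = 3.3503
Critical value: t_{0.025,21} = ±2.080
p-value ≈ 0.0030
Decision: reject H₀

Answer: t = 3.3503, reject H₀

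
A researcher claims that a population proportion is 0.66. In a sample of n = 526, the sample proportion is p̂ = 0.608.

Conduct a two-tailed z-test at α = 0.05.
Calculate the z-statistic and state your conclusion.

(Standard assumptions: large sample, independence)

Answer: z = -2.5176, reject H₀

Derivation:
H₀: p = 0.66, H₁: p ≠ 0.66
Standard error: SE = √(p₀(1-p₀)/n) = √(0.66×0.34/526) = 0.020655
z-statistic: z = (p̂ - p₀)/SE = (0.608 - 0.66)/0.020655 = -2.5176
Critical value: z_0.025 = ±1.960
p-value = 0.0118
Decision: reject H₀ at α = 0.05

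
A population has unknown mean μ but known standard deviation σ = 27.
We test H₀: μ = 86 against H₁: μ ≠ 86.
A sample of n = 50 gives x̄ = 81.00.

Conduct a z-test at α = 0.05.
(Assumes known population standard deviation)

Standard error: SE = σ/√n = 27/√50 = 3.8184
z-statistic: z = (x̄ - μ₀)/SE = (81.00 - 86)/3.8184 = -1.3094
Critical value: ±1.960
p-value = 0.1904
Decision: fail to reject H₀

Answer: z = -1.3094, fail to reject H₀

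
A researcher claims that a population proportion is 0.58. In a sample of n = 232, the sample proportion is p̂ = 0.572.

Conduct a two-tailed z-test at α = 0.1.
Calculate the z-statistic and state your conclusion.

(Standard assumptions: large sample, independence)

Answer: z = -0.2469, fail to reject H₀

Derivation:
H₀: p = 0.58, H₁: p ≠ 0.58
Standard error: SE = √(p₀(1-p₀)/n) = √(0.58×0.42/232) = 0.032404
z-statistic: z = (p̂ - p₀)/SE = (0.572 - 0.58)/0.032404 = -0.2469
Critical value: z_0.05 = ±1.645
p-value = 0.8050
Decision: fail to reject H₀ at α = 0.1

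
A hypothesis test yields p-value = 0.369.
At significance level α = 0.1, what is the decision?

Answer: fail to reject H₀

Derivation:
Compare p-value to α:
0.369 ≥ 0.1
Decision: fail to reject H₀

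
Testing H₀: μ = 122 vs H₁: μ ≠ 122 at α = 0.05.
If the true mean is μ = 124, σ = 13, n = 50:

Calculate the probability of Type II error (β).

SE = σ/√n = 13/√50 = 1.8385
Critical values: μ₀ ± z_0.025×SE = 122 ± 1.960×1.8385
Acceptance region: (118.3965, 125.6035)
Under H₁ (μ = 124): z_high = (125.6035 - 124)/1.8385 = 0.8722, z_low = (118.3965 - 124)/1.8385 = -3.0479
β = P(not reject | H₁) = Φ(0.8722) - Φ(-3.0479) ≈ 0.8073

Answer: β ≈ 0.8073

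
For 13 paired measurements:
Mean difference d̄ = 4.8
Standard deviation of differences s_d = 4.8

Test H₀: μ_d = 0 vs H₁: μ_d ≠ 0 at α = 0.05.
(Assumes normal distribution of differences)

Answer: t = 3.6055, reject H₀

Derivation:
df = n - 1 = 12
SE = s_d/√n = 4.8/√13 = 1.3313
t = d̄/SE = 4.8/1.3313 = 3.6055
Critical value: t_{0.025,12} = ±2.179
p-value ≈ 0.0036
Decision: reject H₀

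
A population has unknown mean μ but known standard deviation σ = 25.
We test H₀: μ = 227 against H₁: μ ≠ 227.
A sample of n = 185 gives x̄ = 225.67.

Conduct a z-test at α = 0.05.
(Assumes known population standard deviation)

Standard error: SE = σ/√n = 25/√185 = 1.8380
z-statistic: z = (x̄ - μ₀)/SE = (225.67 - 227)/1.8380 = -0.7236
Critical value: ±1.960
p-value = 0.4693
Decision: fail to reject H₀

Answer: z = -0.7236, fail to reject H₀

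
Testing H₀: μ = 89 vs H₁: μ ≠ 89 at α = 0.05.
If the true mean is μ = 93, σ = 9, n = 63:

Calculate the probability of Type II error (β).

SE = σ/√n = 9/√63 = 1.1339
Critical values: μ₀ ± z_0.025×SE = 89 ± 1.960×1.1339
Acceptance region: (86.7776, 91.2224)
Under H₁ (μ = 93): z_high = (91.2224 - 93)/1.1339 = -1.5677, z_low = (86.7776 - 93)/1.1339 = -5.4876
β = P(not reject | H₁) = Φ(-1.5677) - Φ(-5.4876) ≈ 0.0585

Answer: β ≈ 0.0585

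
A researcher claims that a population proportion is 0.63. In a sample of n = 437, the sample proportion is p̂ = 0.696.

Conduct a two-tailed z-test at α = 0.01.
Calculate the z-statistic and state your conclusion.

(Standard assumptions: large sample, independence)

Answer: z = 2.8576, reject H₀

Derivation:
H₀: p = 0.63, H₁: p ≠ 0.63
Standard error: SE = √(p₀(1-p₀)/n) = √(0.63×0.37/437) = 0.023096
z-statistic: z = (p̂ - p₀)/SE = (0.696 - 0.63)/0.023096 = 2.8576
Critical value: z_0.005 = ±2.576
p-value = 0.0043
Decision: reject H₀ at α = 0.01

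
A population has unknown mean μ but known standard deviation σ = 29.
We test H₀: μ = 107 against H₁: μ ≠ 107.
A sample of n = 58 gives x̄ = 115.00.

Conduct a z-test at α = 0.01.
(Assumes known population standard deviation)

Standard error: SE = σ/√n = 29/√58 = 3.8079
z-statistic: z = (x̄ - μ₀)/SE = (115.00 - 107)/3.8079 = 2.1009
Critical value: ±2.576
p-value = 0.0356
Decision: fail to reject H₀

Answer: z = 2.1009, fail to reject H₀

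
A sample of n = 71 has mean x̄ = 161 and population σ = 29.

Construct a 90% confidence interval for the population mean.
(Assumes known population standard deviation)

Confidence level: 90%, α = 0.1
z_0.05 = 1.645
SE = σ/√n = 29/√71 = 3.4417
Margin of error = 1.645 × 3.4417 = 5.6616
CI: x̄ ± margin = 161 ± 5.6616
CI: (155.3384, 166.6616)

Answer: (155.3384, 166.6616)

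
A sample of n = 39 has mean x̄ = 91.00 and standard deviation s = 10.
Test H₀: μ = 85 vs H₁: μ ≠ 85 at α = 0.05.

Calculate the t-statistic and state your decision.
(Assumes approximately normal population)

df = n - 1 = 38
SE = s/√n = 10/√39 = 1.6013
t = (x̄ - μ₀)/SE = (91.00 - 85)/1.6013 = 3.7470
Critical value: t_{0.025,38} = ±2.024
p-value ≈ 0.0006
Decision: reject H₀

Answer: t = 3.7470, reject H₀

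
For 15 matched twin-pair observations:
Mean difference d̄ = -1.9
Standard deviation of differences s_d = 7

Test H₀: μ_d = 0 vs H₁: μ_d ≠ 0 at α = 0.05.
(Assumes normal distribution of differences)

Answer: t = -1.0512, fail to reject H₀

Derivation:
df = n - 1 = 14
SE = s_d/√n = 7/√15 = 1.8074
t = d̄/SE = -1.9/1.8074 = -1.0512
Critical value: t_{0.025,14} = ±2.145
p-value ≈ 0.3110
Decision: fail to reject H₀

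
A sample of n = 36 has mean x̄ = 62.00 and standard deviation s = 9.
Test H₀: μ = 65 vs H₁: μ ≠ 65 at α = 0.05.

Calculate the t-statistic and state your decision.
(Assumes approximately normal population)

Answer: t = -2.0000, fail to reject H₀

Derivation:
df = n - 1 = 35
SE = s/√n = 9/√36 = 1.5000
t = (x̄ - μ₀)/SE = (62.00 - 65)/1.5000 = -2.0000
Critical value: t_{0.025,35} = ±2.030
p-value ≈ 0.0533
Decision: fail to reject H₀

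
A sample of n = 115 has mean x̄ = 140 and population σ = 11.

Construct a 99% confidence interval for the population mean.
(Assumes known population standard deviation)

Confidence level: 99%, α = 0.01
z_0.005 = 2.576
SE = σ/√n = 11/√115 = 1.0258
Margin of error = 2.576 × 1.0258 = 2.6425
CI: x̄ ± margin = 140 ± 2.6425
CI: (137.3575, 142.6425)

Answer: (137.3575, 142.6425)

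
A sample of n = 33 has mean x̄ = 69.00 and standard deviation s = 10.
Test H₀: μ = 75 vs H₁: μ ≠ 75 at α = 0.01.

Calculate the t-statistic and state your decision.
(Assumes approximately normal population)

Answer: t = -3.4467, reject H₀

Derivation:
df = n - 1 = 32
SE = s/√n = 10/√33 = 1.7408
t = (x̄ - μ₀)/SE = (69.00 - 75)/1.7408 = -3.4467
Critical value: t_{0.005,32} = ±2.738
p-value ≈ 0.0016
Decision: reject H₀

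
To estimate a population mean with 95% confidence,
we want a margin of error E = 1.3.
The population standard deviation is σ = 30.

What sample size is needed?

Answer: n = 2046

Derivation:
z_0.025 = 1.960
n = (z×σ/E)² = (1.960×30/1.3)²
n = 2045.8225
Round up: n = 2046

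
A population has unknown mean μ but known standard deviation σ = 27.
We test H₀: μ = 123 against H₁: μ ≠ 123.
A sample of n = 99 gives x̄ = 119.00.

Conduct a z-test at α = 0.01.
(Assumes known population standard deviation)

Answer: z = -1.4741, fail to reject H₀

Derivation:
Standard error: SE = σ/√n = 27/√99 = 2.7136
z-statistic: z = (x̄ - μ₀)/SE = (119.00 - 123)/2.7136 = -1.4741
Critical value: ±2.576
p-value = 0.1405
Decision: fail to reject H₀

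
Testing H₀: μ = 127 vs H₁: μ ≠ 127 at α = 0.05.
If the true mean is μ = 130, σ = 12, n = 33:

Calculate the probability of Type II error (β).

Answer: β ≈ 0.6994

Derivation:
SE = σ/√n = 12/√33 = 2.0889
Critical values: μ₀ ± z_0.025×SE = 127 ± 1.960×2.0889
Acceptance region: (122.9058, 131.0942)
Under H₁ (μ = 130): z_high = (131.0942 - 130)/2.0889 = 0.5238, z_low = (122.9058 - 130)/2.0889 = -3.3961
β = P(not reject | H₁) = Φ(0.5238) - Φ(-3.3961) ≈ 0.6994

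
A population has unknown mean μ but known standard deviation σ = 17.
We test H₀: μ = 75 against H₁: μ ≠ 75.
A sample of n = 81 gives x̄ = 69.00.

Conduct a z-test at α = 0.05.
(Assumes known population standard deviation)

Standard error: SE = σ/√n = 17/√81 = 1.8889
z-statistic: z = (x̄ - μ₀)/SE = (69.00 - 75)/1.8889 = -3.1765
Critical value: ±1.960
p-value = 0.0015
Decision: reject H₀

Answer: z = -3.1765, reject H₀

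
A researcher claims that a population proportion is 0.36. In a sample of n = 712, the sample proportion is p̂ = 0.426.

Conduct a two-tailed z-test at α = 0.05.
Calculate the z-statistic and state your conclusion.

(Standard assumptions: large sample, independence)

Answer: z = 3.6689, reject H₀

Derivation:
H₀: p = 0.36, H₁: p ≠ 0.36
Standard error: SE = √(p₀(1-p₀)/n) = √(0.36×0.64/712) = 0.017989
z-statistic: z = (p̂ - p₀)/SE = (0.426 - 0.36)/0.017989 = 3.6689
Critical value: z_0.025 = ±1.960
p-value = 0.0002
Decision: reject H₀ at α = 0.05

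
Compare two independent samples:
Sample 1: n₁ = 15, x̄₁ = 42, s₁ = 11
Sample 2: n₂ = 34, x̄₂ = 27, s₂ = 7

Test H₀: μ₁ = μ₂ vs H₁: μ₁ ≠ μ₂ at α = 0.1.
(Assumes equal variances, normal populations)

Pooled variance: s²_p = [14×11² + 33×7²]/(47) = 70.4468
s_p = 8.3933
SE = s_p×√(1/n₁ + 1/n₂) = 8.3933×√(1/15 + 1/34) = 2.6016
t = (x̄₁ - x̄₂)/SE = (42 - 27)/2.6016 = 5.7657
df = 47, t-critical = ±1.678
Decision: reject H₀

Answer: t = 5.7657, reject H₀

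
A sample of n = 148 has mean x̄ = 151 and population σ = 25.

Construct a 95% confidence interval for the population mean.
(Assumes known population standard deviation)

Answer: (146.9722, 155.0278)

Derivation:
Confidence level: 95%, α = 0.05
z_0.025 = 1.960
SE = σ/√n = 25/√148 = 2.0550
Margin of error = 1.960 × 2.0550 = 4.0278
CI: x̄ ± margin = 151 ± 4.0278
CI: (146.9722, 155.0278)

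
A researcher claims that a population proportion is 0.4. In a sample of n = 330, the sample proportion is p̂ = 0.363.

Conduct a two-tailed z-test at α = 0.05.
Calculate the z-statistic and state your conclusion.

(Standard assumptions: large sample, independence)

Answer: z = -1.3720, fail to reject H₀

Derivation:
H₀: p = 0.4, H₁: p ≠ 0.4
Standard error: SE = √(p₀(1-p₀)/n) = √(0.4×0.6/330) = 0.026968
z-statistic: z = (p̂ - p₀)/SE = (0.363 - 0.4)/0.026968 = -1.3720
Critical value: z_0.025 = ±1.960
p-value = 0.1701
Decision: fail to reject H₀ at α = 0.05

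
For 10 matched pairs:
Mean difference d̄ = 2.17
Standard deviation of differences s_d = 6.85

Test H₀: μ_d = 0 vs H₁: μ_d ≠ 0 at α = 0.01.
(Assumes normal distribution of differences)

df = n - 1 = 9
SE = s_d/√n = 6.85/√10 = 2.1662
t = d̄/SE = 2.17/2.1662 = 1.0018
Critical value: t_{0.005,9} = ±3.250
p-value ≈ 0.3426
Decision: fail to reject H₀

Answer: t = 1.0018, fail to reject H₀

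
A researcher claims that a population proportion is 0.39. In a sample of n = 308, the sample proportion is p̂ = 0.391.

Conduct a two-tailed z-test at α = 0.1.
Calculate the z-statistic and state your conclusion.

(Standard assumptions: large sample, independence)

H₀: p = 0.39, H₁: p ≠ 0.39
Standard error: SE = √(p₀(1-p₀)/n) = √(0.39×0.61/308) = 0.027792
z-statistic: z = (p̂ - p₀)/SE = (0.391 - 0.39)/0.027792 = 0.0360
Critical value: z_0.05 = ±1.645
p-value = 0.9713
Decision: fail to reject H₀ at α = 0.1

Answer: z = 0.0360, fail to reject H₀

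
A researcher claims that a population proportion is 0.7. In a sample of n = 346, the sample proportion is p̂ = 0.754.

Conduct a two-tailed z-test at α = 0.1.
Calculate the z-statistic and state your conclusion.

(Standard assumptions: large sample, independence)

H₀: p = 0.7, H₁: p ≠ 0.7
Standard error: SE = √(p₀(1-p₀)/n) = √(0.7×0.3/346) = 0.024636
z-statistic: z = (p̂ - p₀)/SE = (0.754 - 0.7)/0.024636 = 2.1919
Critical value: z_0.05 = ±1.645
p-value = 0.0284
Decision: reject H₀ at α = 0.1

Answer: z = 2.1919, reject H₀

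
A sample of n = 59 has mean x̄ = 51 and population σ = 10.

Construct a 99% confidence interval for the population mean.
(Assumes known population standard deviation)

Answer: (47.6463, 54.3537)

Derivation:
Confidence level: 99%, α = 0.01
z_0.005 = 2.576
SE = σ/√n = 10/√59 = 1.3019
Margin of error = 2.576 × 1.3019 = 3.3537
CI: x̄ ± margin = 51 ± 3.3537
CI: (47.6463, 54.3537)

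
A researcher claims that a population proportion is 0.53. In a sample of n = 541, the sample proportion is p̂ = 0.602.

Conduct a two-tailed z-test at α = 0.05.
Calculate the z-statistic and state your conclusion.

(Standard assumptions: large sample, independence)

Answer: z = 3.3554, reject H₀

Derivation:
H₀: p = 0.53, H₁: p ≠ 0.53
Standard error: SE = √(p₀(1-p₀)/n) = √(0.53×0.47/541) = 0.021458
z-statistic: z = (p̂ - p₀)/SE = (0.602 - 0.53)/0.021458 = 3.3554
Critical value: z_0.025 = ±1.960
p-value = 0.0008
Decision: reject H₀ at α = 0.05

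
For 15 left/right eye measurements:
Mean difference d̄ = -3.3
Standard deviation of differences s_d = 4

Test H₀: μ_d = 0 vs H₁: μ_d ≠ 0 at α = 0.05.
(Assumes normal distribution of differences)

df = n - 1 = 14
SE = s_d/√n = 4/√15 = 1.0328
t = d̄/SE = -3.3/1.0328 = -3.1952
Critical value: t_{0.025,14} = ±2.145
p-value ≈ 0.0065
Decision: reject H₀

Answer: t = -3.1952, reject H₀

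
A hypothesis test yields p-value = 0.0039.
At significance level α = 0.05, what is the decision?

Answer: reject H₀

Derivation:
Compare p-value to α:
0.0039 < 0.05
Decision: reject H₀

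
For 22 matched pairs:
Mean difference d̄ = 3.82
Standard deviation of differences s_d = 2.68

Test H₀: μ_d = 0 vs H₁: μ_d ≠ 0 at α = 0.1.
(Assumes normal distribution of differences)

df = n - 1 = 21
SE = s_d/√n = 2.68/√22 = 0.5714
t = d̄/SE = 3.82/0.5714 = 6.6853
Critical value: t_{0.05,21} = ±1.721
p-value < 0.0001
Decision: reject H₀

Answer: t = 6.6853, reject H₀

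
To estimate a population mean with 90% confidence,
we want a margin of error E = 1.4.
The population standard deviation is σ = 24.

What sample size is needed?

Answer: n = 796

Derivation:
z_0.05 = 1.645
n = (z×σ/E)² = (1.645×24/1.4)²
n = 795.2400
Round up: n = 796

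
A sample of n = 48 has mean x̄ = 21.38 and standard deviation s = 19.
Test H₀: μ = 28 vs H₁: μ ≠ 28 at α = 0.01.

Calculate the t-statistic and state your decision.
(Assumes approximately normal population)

Answer: t = -2.4139, fail to reject H₀

Derivation:
df = n - 1 = 47
SE = s/√n = 19/√48 = 2.7424
t = (x̄ - μ₀)/SE = (21.38 - 28)/2.7424 = -2.4139
Critical value: t_{0.005,47} = ±2.685
p-value ≈ 0.0197
Decision: fail to reject H₀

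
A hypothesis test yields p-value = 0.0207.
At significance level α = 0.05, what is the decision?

Answer: reject H₀

Derivation:
Compare p-value to α:
0.0207 < 0.05
Decision: reject H₀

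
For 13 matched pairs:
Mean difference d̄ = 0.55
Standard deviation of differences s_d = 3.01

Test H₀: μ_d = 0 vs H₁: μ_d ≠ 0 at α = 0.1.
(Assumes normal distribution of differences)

Answer: t = 0.6588, fail to reject H₀

Derivation:
df = n - 1 = 12
SE = s_d/√n = 3.01/√13 = 0.8348
t = d̄/SE = 0.55/0.8348 = 0.6588
Critical value: t_{0.05,12} = ±1.782
p-value ≈ 0.5225
Decision: fail to reject H₀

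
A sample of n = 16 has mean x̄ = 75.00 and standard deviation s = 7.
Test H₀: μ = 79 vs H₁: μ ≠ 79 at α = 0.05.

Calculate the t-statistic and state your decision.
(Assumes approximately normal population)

df = n - 1 = 15
SE = s/√n = 7/√16 = 1.7500
t = (x̄ - μ₀)/SE = (75.00 - 79)/1.7500 = -2.2857
Critical value: t_{0.025,15} = ±2.131
p-value ≈ 0.0372
Decision: reject H₀

Answer: t = -2.2857, reject H₀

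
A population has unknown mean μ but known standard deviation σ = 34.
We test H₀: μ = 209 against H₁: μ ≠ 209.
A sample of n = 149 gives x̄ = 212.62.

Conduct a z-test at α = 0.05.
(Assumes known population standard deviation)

Standard error: SE = σ/√n = 34/√149 = 2.7854
z-statistic: z = (x̄ - μ₀)/SE = (212.62 - 209)/2.7854 = 1.2996
Critical value: ±1.960
p-value = 0.1937
Decision: fail to reject H₀

Answer: z = 1.2996, fail to reject H₀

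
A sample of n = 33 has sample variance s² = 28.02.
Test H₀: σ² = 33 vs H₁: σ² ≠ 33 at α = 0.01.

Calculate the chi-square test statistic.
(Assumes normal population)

df = n - 1 = 32
χ² = (n-1)s²/σ₀² = 32×28.02/33 = 27.1709
Critical values: χ²_{0.995,32} = 15.134, χ²_{0.005,32} = 56.328
Rejection region: χ² < 15.134 or χ² > 56.328
Decision: fail to reject H₀

Answer: χ² = 27.1709, fail to reject H₀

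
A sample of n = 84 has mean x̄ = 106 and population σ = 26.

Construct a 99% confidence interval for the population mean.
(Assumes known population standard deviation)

Confidence level: 99%, α = 0.01
z_0.005 = 2.576
SE = σ/√n = 26/√84 = 2.8368
Margin of error = 2.576 × 2.8368 = 7.3076
CI: x̄ ± margin = 106 ± 7.3076
CI: (98.6924, 113.3076)

Answer: (98.6924, 113.3076)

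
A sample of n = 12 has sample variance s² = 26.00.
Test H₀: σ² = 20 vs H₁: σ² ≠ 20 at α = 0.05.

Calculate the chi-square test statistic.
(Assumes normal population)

df = n - 1 = 11
χ² = (n-1)s²/σ₀² = 11×26.00/20 = 14.3000
Critical values: χ²_{0.975,11} = 3.816, χ²_{0.025,11} = 21.920
Rejection region: χ² < 3.816 or χ² > 21.920
Decision: fail to reject H₀

Answer: χ² = 14.3000, fail to reject H₀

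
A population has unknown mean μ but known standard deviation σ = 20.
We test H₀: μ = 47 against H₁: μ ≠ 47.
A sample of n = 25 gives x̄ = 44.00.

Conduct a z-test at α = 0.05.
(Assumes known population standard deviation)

Answer: z = -0.7500, fail to reject H₀

Derivation:
Standard error: SE = σ/√n = 20/√25 = 4.0000
z-statistic: z = (x̄ - μ₀)/SE = (44.00 - 47)/4.0000 = -0.7500
Critical value: ±1.960
p-value = 0.4533
Decision: fail to reject H₀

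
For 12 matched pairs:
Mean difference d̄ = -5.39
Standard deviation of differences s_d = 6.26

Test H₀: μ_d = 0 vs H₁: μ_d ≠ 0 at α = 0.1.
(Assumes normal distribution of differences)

Answer: t = -2.9827, reject H₀

Derivation:
df = n - 1 = 11
SE = s_d/√n = 6.26/√12 = 1.8071
t = d̄/SE = -5.39/1.8071 = -2.9827
Critical value: t_{0.05,11} = ±1.796
p-value ≈ 0.0125
Decision: reject H₀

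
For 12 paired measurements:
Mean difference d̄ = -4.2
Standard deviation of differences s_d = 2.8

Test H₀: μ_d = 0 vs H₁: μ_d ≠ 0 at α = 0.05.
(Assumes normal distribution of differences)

Answer: t = -5.1961, reject H₀

Derivation:
df = n - 1 = 11
SE = s_d/√n = 2.8/√12 = 0.8083
t = d̄/SE = -4.2/0.8083 = -5.1961
Critical value: t_{0.025,11} = ±2.201
p-value ≈ 0.0003
Decision: reject H₀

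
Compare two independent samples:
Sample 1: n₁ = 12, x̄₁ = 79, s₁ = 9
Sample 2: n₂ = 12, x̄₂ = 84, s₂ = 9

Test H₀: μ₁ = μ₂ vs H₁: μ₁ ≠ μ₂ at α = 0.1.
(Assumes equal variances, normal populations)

Answer: t = -1.3608, fail to reject H₀

Derivation:
Pooled variance: s²_p = [11×9² + 11×9²]/(22) = 81.0000
s_p = 9.0000
SE = s_p×√(1/n₁ + 1/n₂) = 9.0000×√(1/12 + 1/12) = 3.6742
t = (x̄₁ - x̄₂)/SE = (79 - 84)/3.6742 = -1.3608
df = 22, t-critical = ±1.717
Decision: fail to reject H₀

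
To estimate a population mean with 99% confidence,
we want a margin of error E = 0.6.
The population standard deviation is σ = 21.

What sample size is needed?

z_0.005 = 2.576
n = (z×σ/E)² = (2.576×21/0.6)²
n = 8128.8256
Round up: n = 8129

Answer: n = 8129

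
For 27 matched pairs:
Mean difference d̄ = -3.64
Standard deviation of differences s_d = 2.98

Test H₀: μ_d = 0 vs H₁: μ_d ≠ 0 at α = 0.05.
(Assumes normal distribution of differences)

df = n - 1 = 26
SE = s_d/√n = 2.98/√27 = 0.5735
t = d̄/SE = -3.64/0.5735 = -6.3470
Critical value: t_{0.025,26} = ±2.056
p-value < 0.0001
Decision: reject H₀

Answer: t = -6.3470, reject H₀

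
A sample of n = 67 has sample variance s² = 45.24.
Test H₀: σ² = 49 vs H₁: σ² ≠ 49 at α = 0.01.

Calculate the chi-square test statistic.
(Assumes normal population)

Answer: χ² = 60.9355, fail to reject H₀

Derivation:
df = n - 1 = 66
χ² = (n-1)s²/σ₀² = 66×45.24/49 = 60.9355
Critical values: χ²_{0.995,66} = 40.158, χ²_{0.005,66} = 99.330
Rejection region: χ² < 40.158 or χ² > 99.330
Decision: fail to reject H₀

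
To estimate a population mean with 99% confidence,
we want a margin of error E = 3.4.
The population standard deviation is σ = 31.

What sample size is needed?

z_0.005 = 2.576
n = (z×σ/E)² = (2.576×31/3.4)²
n = 551.6419
Round up: n = 552

Answer: n = 552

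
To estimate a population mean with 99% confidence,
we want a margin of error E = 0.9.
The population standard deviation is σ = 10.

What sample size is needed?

z_0.005 = 2.576
n = (z×σ/E)² = (2.576×10/0.9)²
n = 819.2316
Round up: n = 820

Answer: n = 820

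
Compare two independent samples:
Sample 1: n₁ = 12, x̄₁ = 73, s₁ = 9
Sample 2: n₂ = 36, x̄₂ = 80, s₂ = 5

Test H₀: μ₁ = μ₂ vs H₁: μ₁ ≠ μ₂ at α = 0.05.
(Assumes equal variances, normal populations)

Pooled variance: s²_p = [11×9² + 35×5²]/(46) = 38.3913
s_p = 6.1961
SE = s_p×√(1/n₁ + 1/n₂) = 6.1961×√(1/12 + 1/36) = 2.0654
t = (x̄₁ - x̄₂)/SE = (73 - 80)/2.0654 = -3.3892
df = 46, t-critical = ±2.013
Decision: reject H₀

Answer: t = -3.3892, reject H₀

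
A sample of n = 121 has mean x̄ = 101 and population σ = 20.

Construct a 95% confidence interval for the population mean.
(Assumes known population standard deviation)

Confidence level: 95%, α = 0.05
z_0.025 = 1.960
SE = σ/√n = 20/√121 = 1.8182
Margin of error = 1.960 × 1.8182 = 3.5637
CI: x̄ ± margin = 101 ± 3.5637
CI: (97.4363, 104.5637)

Answer: (97.4363, 104.5637)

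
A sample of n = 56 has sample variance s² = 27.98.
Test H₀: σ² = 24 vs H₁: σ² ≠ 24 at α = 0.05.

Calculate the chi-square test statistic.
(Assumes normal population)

Answer: χ² = 64.1208, fail to reject H₀

Derivation:
df = n - 1 = 55
χ² = (n-1)s²/σ₀² = 55×27.98/24 = 64.1208
Critical values: χ²_{0.975,55} = 36.398, χ²_{0.025,55} = 77.380
Rejection region: χ² < 36.398 or χ² > 77.380
Decision: fail to reject H₀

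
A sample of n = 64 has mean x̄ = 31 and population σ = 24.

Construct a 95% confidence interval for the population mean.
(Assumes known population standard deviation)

Confidence level: 95%, α = 0.05
z_0.025 = 1.960
SE = σ/√n = 24/√64 = 3.0000
Margin of error = 1.960 × 3.0000 = 5.8800
CI: x̄ ± margin = 31 ± 5.8800
CI: (25.1200, 36.8800)

Answer: (25.1200, 36.8800)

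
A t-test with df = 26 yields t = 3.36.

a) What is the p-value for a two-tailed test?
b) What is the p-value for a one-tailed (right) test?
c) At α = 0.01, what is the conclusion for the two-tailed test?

Using t-distribution with df = 26:
a) Two-tailed: p = 2×P(T > 3.36) = 0.0024
b) One-tailed: p = P(T > 3.36) = 0.0012
c) 0.0024 < 0.01, reject H₀

Answer: a) 0.0024, b) 0.0012, c) reject H₀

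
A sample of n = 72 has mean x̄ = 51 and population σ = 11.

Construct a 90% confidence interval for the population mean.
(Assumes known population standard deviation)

Confidence level: 90%, α = 0.1
z_0.05 = 1.645
SE = σ/√n = 11/√72 = 1.2964
Margin of error = 1.645 × 1.2964 = 2.1326
CI: x̄ ± margin = 51 ± 2.1326
CI: (48.8674, 53.1326)

Answer: (48.8674, 53.1326)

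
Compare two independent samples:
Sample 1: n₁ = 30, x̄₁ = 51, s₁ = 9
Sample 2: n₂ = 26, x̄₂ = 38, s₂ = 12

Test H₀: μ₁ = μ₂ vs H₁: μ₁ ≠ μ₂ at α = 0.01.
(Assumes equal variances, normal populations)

Pooled variance: s²_p = [29×9² + 25×12²]/(54) = 110.1667
s_p = 10.4960
SE = s_p×√(1/n₁ + 1/n₂) = 10.4960×√(1/30 + 1/26) = 2.8124
t = (x̄₁ - x̄₂)/SE = (51 - 38)/2.8124 = 4.6224
df = 54, t-critical = ±2.670
Decision: reject H₀

Answer: t = 4.6224, reject H₀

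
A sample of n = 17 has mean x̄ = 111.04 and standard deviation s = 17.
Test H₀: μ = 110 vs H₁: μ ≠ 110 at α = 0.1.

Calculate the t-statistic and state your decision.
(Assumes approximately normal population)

Answer: t = 0.2522, fail to reject H₀

Derivation:
df = n - 1 = 16
SE = s/√n = 17/√17 = 4.1231
t = (x̄ - μ₀)/SE = (111.04 - 110)/4.1231 = 0.2522
Critical value: t_{0.05,16} = ±1.746
p-value ≈ 0.8041
Decision: fail to reject H₀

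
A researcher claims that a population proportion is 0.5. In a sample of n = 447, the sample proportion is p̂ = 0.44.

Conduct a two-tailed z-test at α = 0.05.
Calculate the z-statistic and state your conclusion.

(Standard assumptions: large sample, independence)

Answer: z = -2.5371, reject H₀

Derivation:
H₀: p = 0.5, H₁: p ≠ 0.5
Standard error: SE = √(p₀(1-p₀)/n) = √(0.5×0.5/447) = 0.023649
z-statistic: z = (p̂ - p₀)/SE = (0.44 - 0.5)/0.023649 = -2.5371
Critical value: z_0.025 = ±1.960
p-value = 0.0112
Decision: reject H₀ at α = 0.05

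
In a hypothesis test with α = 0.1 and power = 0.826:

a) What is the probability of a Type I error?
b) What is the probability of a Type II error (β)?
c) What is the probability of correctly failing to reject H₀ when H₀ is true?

a) Type I error probability = α = 0.1
b) Power = P(reject H₀ | H₁ true) = 1 - β = 0.826, so Type II error probability = β = 1 - Power = 0.174
c) P(fail to reject H₀ | H₀ true) = 1 - α = 0.9

Answer: a) 0.1, b) 0.174, c) 0.9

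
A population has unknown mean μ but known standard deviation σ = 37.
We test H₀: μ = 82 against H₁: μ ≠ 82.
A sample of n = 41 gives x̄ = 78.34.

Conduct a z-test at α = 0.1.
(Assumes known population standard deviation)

Answer: z = -0.6334, fail to reject H₀

Derivation:
Standard error: SE = σ/√n = 37/√41 = 5.7784
z-statistic: z = (x̄ - μ₀)/SE = (78.34 - 82)/5.7784 = -0.6334
Critical value: ±1.645
p-value = 0.5265
Decision: fail to reject H₀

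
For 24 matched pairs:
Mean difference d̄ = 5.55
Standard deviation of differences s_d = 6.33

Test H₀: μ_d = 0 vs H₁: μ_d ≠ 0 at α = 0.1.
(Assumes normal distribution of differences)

df = n - 1 = 23
SE = s_d/√n = 6.33/√24 = 1.2921
t = d̄/SE = 5.55/1.2921 = 4.2953
Critical value: t_{0.05,23} = ±1.714
p-value ≈ 0.0003
Decision: reject H₀

Answer: t = 4.2953, reject H₀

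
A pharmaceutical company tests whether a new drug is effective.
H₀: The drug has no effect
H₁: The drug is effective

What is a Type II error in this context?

Type I error (α): Rejecting H₀ when H₀ is true
Type II error (β): Failing to reject H₀ when H₁ is true

Answer: Failing to detect the drug's effect when it actually works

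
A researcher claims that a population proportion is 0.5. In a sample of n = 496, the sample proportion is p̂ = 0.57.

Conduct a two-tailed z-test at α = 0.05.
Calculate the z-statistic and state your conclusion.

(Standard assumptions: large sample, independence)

Answer: z = 3.1179, reject H₀

Derivation:
H₀: p = 0.5, H₁: p ≠ 0.5
Standard error: SE = √(p₀(1-p₀)/n) = √(0.5×0.5/496) = 0.022451
z-statistic: z = (p̂ - p₀)/SE = (0.57 - 0.5)/0.022451 = 3.1179
Critical value: z_0.025 = ±1.960
p-value = 0.0018
Decision: reject H₀ at α = 0.05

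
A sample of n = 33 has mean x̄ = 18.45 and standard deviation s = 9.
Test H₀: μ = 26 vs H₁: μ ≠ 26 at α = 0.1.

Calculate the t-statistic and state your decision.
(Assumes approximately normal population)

df = n - 1 = 32
SE = s/√n = 9/√33 = 1.5667
t = (x̄ - μ₀)/SE = (18.45 - 26)/1.5667 = -4.8190
Critical value: t_{0.05,32} = ±1.694
p-value < 0.0001
Decision: reject H₀

Answer: t = -4.8190, reject H₀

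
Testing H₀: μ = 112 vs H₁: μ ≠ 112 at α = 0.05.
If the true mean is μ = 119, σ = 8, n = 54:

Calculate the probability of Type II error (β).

Answer: β ≈ 0.0000

Derivation:
SE = σ/√n = 8/√54 = 1.0887
Critical values: μ₀ ± z_0.025×SE = 112 ± 1.960×1.0887
Acceptance region: (109.8661, 114.1339)
Under H₁ (μ = 119): z_high = (114.1339 - 119)/1.0887 = -4.4696, z_low = (109.8661 - 119)/1.0887 = -8.3897
β = P(not reject | H₁) = Φ(-4.4696) - Φ(-8.3897) ≈ 0.0000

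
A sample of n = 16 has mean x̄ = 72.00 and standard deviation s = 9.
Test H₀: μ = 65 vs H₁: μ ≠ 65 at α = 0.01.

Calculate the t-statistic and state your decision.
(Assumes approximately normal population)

Answer: t = 3.1111, reject H₀

Derivation:
df = n - 1 = 15
SE = s/√n = 9/√16 = 2.2500
t = (x̄ - μ₀)/SE = (72.00 - 65)/2.2500 = 3.1111
Critical value: t_{0.005,15} = ±2.947
p-value ≈ 0.0072
Decision: reject H₀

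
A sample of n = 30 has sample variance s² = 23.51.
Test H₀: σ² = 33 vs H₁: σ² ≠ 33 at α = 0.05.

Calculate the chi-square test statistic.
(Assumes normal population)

Answer: χ² = 20.6603, fail to reject H₀

Derivation:
df = n - 1 = 29
χ² = (n-1)s²/σ₀² = 29×23.51/33 = 20.6603
Critical values: χ²_{0.975,29} = 16.047, χ²_{0.025,29} = 45.722
Rejection region: χ² < 16.047 or χ² > 45.722
Decision: fail to reject H₀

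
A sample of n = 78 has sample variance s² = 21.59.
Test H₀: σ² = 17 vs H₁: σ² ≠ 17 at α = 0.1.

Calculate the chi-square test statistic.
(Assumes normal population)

Answer: χ² = 97.7900, fail to reject H₀

Derivation:
df = n - 1 = 77
χ² = (n-1)s²/σ₀² = 77×21.59/17 = 97.7900
Critical values: χ²_{0.95,77} = 57.786, χ²_{0.05,77} = 98.484
Rejection region: χ² < 57.786 or χ² > 98.484
Decision: fail to reject H₀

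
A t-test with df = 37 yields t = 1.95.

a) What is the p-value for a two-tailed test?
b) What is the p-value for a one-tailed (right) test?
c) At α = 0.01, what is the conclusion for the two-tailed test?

Using t-distribution with df = 37:
a) Two-tailed: p = 2×P(T > 1.95) = 0.0588
b) One-tailed: p = P(T > 1.95) = 0.0294
c) 0.0588 ≥ 0.01, fail to reject H₀

Answer: a) 0.0588, b) 0.0294, c) fail to reject H₀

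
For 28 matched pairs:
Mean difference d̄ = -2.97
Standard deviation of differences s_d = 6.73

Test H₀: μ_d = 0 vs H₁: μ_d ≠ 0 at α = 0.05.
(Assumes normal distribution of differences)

Answer: t = -2.3351, reject H₀

Derivation:
df = n - 1 = 27
SE = s_d/√n = 6.73/√28 = 1.2719
t = d̄/SE = -2.97/1.2719 = -2.3351
Critical value: t_{0.025,27} = ±2.052
p-value ≈ 0.0272
Decision: reject H₀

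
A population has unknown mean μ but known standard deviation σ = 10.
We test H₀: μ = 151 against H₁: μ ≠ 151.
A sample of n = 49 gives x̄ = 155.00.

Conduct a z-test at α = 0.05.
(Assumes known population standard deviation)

Answer: z = 2.7999, reject H₀

Derivation:
Standard error: SE = σ/√n = 10/√49 = 1.4286
z-statistic: z = (x̄ - μ₀)/SE = (155.00 - 151)/1.4286 = 2.7999
Critical value: ±1.960
p-value = 0.0051
Decision: reject H₀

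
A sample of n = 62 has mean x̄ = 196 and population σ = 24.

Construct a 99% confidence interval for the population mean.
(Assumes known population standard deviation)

Answer: (188.1484, 203.8516)

Derivation:
Confidence level: 99%, α = 0.01
z_0.005 = 2.576
SE = σ/√n = 24/√62 = 3.0480
Margin of error = 2.576 × 3.0480 = 7.8516
CI: x̄ ± margin = 196 ± 7.8516
CI: (188.1484, 203.8516)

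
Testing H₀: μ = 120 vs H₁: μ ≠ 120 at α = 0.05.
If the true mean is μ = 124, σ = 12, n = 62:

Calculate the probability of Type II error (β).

SE = σ/√n = 12/√62 = 1.5240
Critical values: μ₀ ± z_0.025×SE = 120 ± 1.960×1.5240
Acceptance region: (117.0130, 122.9870)
Under H₁ (μ = 124): z_high = (122.9870 - 124)/1.5240 = -0.6647, z_low = (117.0130 - 124)/1.5240 = -4.5846
β = P(not reject | H₁) = Φ(-0.6647) - Φ(-4.5846) ≈ 0.2531

Answer: β ≈ 0.2531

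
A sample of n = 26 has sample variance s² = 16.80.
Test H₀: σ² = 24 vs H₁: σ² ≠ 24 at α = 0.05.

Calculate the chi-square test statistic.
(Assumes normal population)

Answer: χ² = 17.5000, fail to reject H₀

Derivation:
df = n - 1 = 25
χ² = (n-1)s²/σ₀² = 25×16.80/24 = 17.5000
Critical values: χ²_{0.975,25} = 13.120, χ²_{0.025,25} = 40.646
Rejection region: χ² < 13.120 or χ² > 40.646
Decision: fail to reject H₀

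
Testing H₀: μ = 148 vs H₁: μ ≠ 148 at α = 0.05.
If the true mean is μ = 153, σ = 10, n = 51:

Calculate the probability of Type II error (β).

Answer: β ≈ 0.0536

Derivation:
SE = σ/√n = 10/√51 = 1.4003
Critical values: μ₀ ± z_0.025×SE = 148 ± 1.960×1.4003
Acceptance region: (145.2554, 150.7446)
Under H₁ (μ = 153): z_high = (150.7446 - 153)/1.4003 = -1.6107, z_low = (145.2554 - 153)/1.4003 = -5.5307
β = P(not reject | H₁) = Φ(-1.6107) - Φ(-5.5307) ≈ 0.0536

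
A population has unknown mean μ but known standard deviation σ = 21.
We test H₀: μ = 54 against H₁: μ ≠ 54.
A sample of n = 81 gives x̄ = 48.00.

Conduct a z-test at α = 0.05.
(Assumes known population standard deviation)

Answer: z = -2.5715, reject H₀

Derivation:
Standard error: SE = σ/√n = 21/√81 = 2.3333
z-statistic: z = (x̄ - μ₀)/SE = (48.00 - 54)/2.3333 = -2.5715
Critical value: ±1.960
p-value = 0.0101
Decision: reject H₀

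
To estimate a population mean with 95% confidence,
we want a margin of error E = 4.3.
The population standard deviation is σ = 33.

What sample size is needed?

Answer: n = 227

Derivation:
z_0.025 = 1.960
n = (z×σ/E)² = (1.960×33/4.3)²
n = 226.2576
Round up: n = 227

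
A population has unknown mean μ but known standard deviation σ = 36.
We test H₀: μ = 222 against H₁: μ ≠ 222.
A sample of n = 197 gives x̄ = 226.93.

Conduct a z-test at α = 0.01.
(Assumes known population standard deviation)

Answer: z = 1.9221, fail to reject H₀

Derivation:
Standard error: SE = σ/√n = 36/√197 = 2.5649
z-statistic: z = (x̄ - μ₀)/SE = (226.93 - 222)/2.5649 = 1.9221
Critical value: ±2.576
p-value = 0.0546
Decision: fail to reject H₀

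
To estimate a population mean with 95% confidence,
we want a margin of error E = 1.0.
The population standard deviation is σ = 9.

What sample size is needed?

z_0.025 = 1.960
n = (z×σ/E)² = (1.960×9/1.0)²
n = 311.1696
Round up: n = 312

Answer: n = 312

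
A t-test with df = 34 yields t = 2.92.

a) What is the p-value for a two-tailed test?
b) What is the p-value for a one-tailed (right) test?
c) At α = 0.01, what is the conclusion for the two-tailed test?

Using t-distribution with df = 34:
a) Two-tailed: p = 2×P(T > 2.92) = 0.0062
b) One-tailed: p = P(T > 2.92) = 0.0031
c) 0.0062 < 0.01, reject H₀

Answer: a) 0.0062, b) 0.0031, c) reject H₀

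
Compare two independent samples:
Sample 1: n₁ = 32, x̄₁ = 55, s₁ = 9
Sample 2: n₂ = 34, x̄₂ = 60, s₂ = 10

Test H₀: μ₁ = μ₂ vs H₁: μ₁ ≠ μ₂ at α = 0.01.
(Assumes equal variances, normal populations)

Pooled variance: s²_p = [31×9² + 33×10²]/(64) = 90.7969
s_p = 9.5287
SE = s_p×√(1/n₁ + 1/n₂) = 9.5287×√(1/32 + 1/34) = 2.3469
t = (x̄₁ - x̄₂)/SE = (55 - 60)/2.3469 = -2.1305
df = 64, t-critical = ±2.655
Decision: fail to reject H₀

Answer: t = -2.1305, fail to reject H₀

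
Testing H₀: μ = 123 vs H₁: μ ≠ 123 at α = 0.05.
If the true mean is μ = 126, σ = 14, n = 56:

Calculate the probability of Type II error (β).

Answer: β ≈ 0.6390

Derivation:
SE = σ/√n = 14/√56 = 1.8708
Critical values: μ₀ ± z_0.025×SE = 123 ± 1.960×1.8708
Acceptance region: (119.3332, 126.6668)
Under H₁ (μ = 126): z_high = (126.6668 - 126)/1.8708 = 0.3564, z_low = (119.3332 - 126)/1.8708 = -3.5636
β = P(not reject | H₁) = Φ(0.3564) - Φ(-3.5636) ≈ 0.6390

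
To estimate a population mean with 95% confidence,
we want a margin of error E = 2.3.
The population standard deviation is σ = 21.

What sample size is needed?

Answer: n = 321

Derivation:
z_0.025 = 1.960
n = (z×σ/E)² = (1.960×21/2.3)²
n = 320.2544
Round up: n = 321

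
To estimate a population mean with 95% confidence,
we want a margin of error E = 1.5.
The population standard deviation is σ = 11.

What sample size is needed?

Answer: n = 207

Derivation:
z_0.025 = 1.960
n = (z×σ/E)² = (1.960×11/1.5)²
n = 206.5927
Round up: n = 207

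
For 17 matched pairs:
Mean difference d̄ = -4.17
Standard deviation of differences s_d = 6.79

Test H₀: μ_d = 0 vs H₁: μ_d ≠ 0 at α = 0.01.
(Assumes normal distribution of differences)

Answer: t = -2.5322, fail to reject H₀

Derivation:
df = n - 1 = 16
SE = s_d/√n = 6.79/√17 = 1.6468
t = d̄/SE = -4.17/1.6468 = -2.5322
Critical value: t_{0.005,16} = ±2.921
p-value ≈ 0.0222
Decision: fail to reject H₀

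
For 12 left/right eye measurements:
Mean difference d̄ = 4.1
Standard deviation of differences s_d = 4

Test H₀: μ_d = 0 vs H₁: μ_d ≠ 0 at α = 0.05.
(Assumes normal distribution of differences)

Answer: t = 3.5507, reject H₀

Derivation:
df = n - 1 = 11
SE = s_d/√n = 4/√12 = 1.1547
t = d̄/SE = 4.1/1.1547 = 3.5507
Critical value: t_{0.025,11} = ±2.201
p-value ≈ 0.0045
Decision: reject H₀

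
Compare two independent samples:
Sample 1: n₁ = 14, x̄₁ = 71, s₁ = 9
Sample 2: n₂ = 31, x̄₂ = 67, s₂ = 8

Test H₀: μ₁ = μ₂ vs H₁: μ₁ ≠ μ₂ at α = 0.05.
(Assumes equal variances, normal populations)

Answer: t = 1.4939, fail to reject H₀

Derivation:
Pooled variance: s²_p = [13×9² + 30×8²]/(43) = 69.1395
s_p = 8.3150
SE = s_p×√(1/n₁ + 1/n₂) = 8.3150×√(1/14 + 1/31) = 2.6775
t = (x̄₁ - x̄₂)/SE = (71 - 67)/2.6775 = 1.4939
df = 43, t-critical = ±2.017
Decision: fail to reject H₀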